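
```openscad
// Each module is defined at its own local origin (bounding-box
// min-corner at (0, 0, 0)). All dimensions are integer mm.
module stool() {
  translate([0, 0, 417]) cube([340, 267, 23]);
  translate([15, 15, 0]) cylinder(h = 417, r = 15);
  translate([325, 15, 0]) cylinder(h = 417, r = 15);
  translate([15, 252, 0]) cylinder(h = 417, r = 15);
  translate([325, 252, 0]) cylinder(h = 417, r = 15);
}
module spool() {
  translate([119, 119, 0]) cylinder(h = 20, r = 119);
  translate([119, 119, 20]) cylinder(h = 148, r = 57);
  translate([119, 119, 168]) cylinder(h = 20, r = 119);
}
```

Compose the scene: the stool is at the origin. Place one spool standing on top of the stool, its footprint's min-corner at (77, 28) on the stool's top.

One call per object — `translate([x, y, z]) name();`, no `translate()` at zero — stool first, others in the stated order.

stool();
translate([77, 28, 440]) spool();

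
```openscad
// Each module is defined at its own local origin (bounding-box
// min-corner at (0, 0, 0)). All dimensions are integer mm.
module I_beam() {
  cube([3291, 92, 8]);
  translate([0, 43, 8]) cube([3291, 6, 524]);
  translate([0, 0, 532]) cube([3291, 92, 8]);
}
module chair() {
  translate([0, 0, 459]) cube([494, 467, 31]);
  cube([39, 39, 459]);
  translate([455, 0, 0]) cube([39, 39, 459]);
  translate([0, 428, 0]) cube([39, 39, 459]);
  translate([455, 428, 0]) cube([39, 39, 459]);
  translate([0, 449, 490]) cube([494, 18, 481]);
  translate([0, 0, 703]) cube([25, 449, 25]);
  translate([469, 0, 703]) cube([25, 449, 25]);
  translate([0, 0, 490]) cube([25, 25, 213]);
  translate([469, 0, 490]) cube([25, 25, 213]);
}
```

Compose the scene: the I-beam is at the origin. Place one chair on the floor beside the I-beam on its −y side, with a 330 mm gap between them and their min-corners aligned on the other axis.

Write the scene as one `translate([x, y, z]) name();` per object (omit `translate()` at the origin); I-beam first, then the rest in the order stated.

I_beam();
translate([0, -797, 0]) chair();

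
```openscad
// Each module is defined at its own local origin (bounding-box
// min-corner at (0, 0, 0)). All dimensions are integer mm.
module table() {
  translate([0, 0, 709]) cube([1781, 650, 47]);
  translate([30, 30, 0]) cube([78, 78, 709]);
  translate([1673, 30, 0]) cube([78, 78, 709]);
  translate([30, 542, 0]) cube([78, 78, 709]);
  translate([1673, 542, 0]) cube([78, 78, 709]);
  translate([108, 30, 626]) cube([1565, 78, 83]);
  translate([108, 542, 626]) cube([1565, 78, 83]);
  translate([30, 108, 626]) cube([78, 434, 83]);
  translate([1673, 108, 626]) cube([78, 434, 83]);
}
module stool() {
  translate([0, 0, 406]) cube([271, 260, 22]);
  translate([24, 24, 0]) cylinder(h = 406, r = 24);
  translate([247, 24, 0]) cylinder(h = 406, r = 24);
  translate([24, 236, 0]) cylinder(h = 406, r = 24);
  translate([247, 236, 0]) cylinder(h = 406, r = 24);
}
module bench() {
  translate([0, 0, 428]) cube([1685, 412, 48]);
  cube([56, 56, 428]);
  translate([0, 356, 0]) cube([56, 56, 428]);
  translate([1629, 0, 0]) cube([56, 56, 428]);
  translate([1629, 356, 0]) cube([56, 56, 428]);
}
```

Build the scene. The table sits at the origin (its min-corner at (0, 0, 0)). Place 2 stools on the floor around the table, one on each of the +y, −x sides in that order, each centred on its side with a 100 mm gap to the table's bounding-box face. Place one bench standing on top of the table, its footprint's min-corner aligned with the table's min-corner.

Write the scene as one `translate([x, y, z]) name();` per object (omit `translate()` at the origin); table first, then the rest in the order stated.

table();
translate([755, 750, 0]) stool();
translate([-371, 195, 0]) stool();
translate([0, 0, 756]) bench();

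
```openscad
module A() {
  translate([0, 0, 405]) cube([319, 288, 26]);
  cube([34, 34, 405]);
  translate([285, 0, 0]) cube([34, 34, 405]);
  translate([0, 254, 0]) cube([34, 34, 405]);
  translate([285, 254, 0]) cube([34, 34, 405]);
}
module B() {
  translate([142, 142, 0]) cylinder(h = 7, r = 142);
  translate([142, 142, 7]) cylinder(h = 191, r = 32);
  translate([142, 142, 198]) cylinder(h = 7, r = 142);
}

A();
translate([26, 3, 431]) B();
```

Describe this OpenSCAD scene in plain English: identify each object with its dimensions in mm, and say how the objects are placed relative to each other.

A is a four-legged stool. The seat is a 319×288×26 mm slab whose top surface is at z = 431 mm; four square legs, each 34×34 mm in cross-section, run from the floor (z = 0) to the underside of the seat, each flush with a corner of the seat.

B is a spool: two coaxial disc flanges of radius 142 mm and thickness 7 mm, joined by a core cylinder of radius 32 mm and height 191 mm. The lower flange rests on z = 0 and the three cylinders share a vertical axis.

The spool is on top of the stool.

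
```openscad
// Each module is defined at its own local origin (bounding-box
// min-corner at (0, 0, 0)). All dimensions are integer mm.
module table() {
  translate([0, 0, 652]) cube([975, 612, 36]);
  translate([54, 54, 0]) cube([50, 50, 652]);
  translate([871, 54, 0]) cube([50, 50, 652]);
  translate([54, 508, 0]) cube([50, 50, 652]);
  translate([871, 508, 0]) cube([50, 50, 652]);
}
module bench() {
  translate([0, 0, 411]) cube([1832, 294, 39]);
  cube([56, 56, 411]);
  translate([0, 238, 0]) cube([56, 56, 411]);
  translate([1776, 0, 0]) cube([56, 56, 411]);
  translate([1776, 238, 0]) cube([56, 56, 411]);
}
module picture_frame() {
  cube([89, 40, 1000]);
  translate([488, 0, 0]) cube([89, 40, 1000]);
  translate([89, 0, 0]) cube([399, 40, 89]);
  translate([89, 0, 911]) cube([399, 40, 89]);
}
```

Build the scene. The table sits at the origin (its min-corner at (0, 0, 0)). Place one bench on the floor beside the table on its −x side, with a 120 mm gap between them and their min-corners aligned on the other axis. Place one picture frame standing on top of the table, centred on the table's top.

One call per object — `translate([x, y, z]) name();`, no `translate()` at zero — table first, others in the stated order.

table();
translate([-1952, 0, 0]) bench();
translate([199, 286, 688]) picture_frame();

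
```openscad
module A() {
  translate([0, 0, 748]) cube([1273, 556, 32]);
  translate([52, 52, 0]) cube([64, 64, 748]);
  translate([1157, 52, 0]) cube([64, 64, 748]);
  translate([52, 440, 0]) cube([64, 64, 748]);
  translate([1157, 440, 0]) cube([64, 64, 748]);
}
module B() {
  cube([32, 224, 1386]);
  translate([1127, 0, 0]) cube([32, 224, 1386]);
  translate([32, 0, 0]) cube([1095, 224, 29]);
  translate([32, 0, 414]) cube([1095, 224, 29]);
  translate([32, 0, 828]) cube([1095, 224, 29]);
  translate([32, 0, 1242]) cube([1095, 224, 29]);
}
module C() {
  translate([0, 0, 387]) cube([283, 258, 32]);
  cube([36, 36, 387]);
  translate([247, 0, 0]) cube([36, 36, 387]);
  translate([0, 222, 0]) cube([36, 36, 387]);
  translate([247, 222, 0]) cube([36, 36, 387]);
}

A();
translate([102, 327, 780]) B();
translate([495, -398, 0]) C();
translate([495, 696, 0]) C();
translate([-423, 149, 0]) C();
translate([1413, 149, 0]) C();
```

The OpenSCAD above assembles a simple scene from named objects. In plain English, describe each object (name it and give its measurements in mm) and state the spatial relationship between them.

A is a rectangular dining table. The top is 1273×556×32 mm with its upper surface at z = 780 mm. It stands on four 64×64 mm square legs, each inset 52 mm from the nearest pair of top edges, running from the floor to the underside of the top.

B is a bookshelf 1159 mm wide overall, 224 mm deep and 1386 mm tall. The two sides are 32 mm thick vertical panels. 4 horizontal shelves of 29 mm thickness span between the inner faces of the sides; the lowest shelf sits on the floor and shelves are stacked with a clear vertical gap of 385 mm between each pair.

C is a four-legged stool. The seat is 283×258 mm, 32 mm thick, top at z = 419 mm. It stands on four square legs, each 36×36 mm in cross-section, from z = 0 to the seat underside, each flush with a corner of the seat.

The bookshelf is on top of the table. Four stools sit around the table at the −y, +y, −x, +x sides.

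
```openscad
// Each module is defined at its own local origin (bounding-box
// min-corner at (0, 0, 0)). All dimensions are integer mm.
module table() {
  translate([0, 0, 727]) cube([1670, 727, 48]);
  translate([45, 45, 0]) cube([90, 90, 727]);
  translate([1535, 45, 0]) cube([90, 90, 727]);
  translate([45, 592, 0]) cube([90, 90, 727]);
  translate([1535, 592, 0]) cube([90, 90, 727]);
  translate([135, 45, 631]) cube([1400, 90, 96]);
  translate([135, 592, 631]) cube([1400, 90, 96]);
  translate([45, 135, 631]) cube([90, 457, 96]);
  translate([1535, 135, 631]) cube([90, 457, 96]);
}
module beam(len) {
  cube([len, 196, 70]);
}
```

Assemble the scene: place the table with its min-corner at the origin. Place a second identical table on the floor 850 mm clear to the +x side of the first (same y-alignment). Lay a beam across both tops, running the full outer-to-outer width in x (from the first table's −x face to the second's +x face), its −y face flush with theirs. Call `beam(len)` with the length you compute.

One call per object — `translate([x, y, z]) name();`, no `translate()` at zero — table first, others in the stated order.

table();
translate([2520, 0, 0]) table();
translate([0, 0, 775]) beam(4190);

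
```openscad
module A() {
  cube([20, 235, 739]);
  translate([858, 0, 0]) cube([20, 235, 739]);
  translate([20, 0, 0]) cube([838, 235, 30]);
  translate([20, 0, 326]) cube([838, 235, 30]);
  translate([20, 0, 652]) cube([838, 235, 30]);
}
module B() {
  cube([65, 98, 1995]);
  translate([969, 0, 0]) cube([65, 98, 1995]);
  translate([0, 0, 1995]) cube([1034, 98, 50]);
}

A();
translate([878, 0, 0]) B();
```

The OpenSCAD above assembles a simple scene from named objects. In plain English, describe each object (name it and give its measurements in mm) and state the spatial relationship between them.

A is a bookshelf 878 mm wide overall, 235 mm deep and 739 mm tall. The two sides are 20 mm thick vertical panels. 3 horizontal shelves of 30 mm thickness span between the inner faces of the sides; the lowest shelf sits on the floor and shelves are stacked with a clear vertical gap of 296 mm between each pair.

B is a rectangular door frame: two vertical jambs of 65×98 mm section, 1995 mm tall, with a clear opening 904 mm wide between their inner faces. A header 50 mm tall and 98 mm deep lies on top of the jambs and spans the full outside width.

The door frame is against the bookshelf's +x side, with their −y faces flush.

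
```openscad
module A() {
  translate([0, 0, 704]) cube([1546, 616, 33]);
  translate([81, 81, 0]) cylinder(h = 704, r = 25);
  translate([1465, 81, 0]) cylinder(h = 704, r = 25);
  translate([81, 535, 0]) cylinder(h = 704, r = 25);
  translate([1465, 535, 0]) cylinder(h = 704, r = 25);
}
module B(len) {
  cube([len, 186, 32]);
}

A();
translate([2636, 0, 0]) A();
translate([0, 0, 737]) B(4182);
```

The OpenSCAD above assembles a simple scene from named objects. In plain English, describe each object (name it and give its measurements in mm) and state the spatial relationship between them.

A is a table with a 1546×616 mm rectangular top, 33 mm thick, top surface at z = 737 mm, supported by four round legs of 50 mm diameter, each leg's bounding box inset 56 mm from the nearest pair of top edges, running from the floor.

B is a rectangular beam 4182 mm long (x), 186 mm deep (y), 32 mm thick (z).

The beam spans the tops of two tables placed 1090 mm apart, resting at z = 737 mm.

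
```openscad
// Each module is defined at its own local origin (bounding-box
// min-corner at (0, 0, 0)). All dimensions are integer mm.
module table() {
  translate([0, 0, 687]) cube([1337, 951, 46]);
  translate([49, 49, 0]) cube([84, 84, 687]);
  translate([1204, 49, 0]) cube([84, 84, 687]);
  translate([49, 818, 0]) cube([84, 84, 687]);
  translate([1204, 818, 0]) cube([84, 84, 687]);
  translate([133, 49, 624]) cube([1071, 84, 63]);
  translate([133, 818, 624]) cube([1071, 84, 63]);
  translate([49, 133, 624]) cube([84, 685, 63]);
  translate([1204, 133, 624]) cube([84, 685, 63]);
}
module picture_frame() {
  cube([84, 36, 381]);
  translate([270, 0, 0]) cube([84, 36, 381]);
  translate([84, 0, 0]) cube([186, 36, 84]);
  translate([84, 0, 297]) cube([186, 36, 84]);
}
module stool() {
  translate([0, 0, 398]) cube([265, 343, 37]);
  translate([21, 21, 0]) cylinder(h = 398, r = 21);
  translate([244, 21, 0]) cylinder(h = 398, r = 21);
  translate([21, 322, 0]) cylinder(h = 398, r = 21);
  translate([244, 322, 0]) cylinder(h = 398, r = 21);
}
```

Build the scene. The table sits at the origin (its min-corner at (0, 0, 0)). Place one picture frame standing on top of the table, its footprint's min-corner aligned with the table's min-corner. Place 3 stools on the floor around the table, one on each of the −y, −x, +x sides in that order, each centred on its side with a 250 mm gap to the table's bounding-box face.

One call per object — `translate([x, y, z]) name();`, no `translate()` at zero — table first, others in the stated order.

table();
translate([0, 0, 733]) picture_frame();
translate([536, -593, 0]) stool();
translate([-515, 304, 0]) stool();
translate([1587, 304, 0]) stool();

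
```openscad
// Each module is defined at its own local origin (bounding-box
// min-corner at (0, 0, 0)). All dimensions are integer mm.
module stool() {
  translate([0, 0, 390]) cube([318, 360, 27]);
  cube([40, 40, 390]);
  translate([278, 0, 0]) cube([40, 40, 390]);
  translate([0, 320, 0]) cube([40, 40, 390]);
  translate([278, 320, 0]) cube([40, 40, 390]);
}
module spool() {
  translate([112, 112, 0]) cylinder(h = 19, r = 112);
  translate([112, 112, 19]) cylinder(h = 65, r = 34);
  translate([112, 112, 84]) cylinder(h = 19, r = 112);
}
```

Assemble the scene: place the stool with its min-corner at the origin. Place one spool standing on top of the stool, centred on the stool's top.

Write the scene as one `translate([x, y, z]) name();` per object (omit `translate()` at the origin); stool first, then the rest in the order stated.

stool();
translate([47, 68, 417]) spool();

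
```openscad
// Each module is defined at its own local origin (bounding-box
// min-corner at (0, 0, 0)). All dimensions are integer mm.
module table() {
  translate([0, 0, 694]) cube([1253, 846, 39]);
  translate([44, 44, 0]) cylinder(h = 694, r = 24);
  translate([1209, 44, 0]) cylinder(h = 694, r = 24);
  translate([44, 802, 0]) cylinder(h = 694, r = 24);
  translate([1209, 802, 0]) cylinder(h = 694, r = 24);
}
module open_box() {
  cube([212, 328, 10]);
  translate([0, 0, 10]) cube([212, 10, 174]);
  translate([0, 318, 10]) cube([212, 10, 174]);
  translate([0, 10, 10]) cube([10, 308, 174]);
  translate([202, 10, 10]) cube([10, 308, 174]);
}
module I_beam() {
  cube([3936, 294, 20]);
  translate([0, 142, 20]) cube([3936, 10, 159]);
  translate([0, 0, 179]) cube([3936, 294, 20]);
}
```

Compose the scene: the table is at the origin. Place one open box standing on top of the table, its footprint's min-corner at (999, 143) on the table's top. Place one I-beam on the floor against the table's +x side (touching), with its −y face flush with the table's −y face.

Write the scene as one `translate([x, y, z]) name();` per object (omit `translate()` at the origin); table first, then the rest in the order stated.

table();
translate([999, 143, 733]) open_box();
translate([1253, 0, 0]) I_beam();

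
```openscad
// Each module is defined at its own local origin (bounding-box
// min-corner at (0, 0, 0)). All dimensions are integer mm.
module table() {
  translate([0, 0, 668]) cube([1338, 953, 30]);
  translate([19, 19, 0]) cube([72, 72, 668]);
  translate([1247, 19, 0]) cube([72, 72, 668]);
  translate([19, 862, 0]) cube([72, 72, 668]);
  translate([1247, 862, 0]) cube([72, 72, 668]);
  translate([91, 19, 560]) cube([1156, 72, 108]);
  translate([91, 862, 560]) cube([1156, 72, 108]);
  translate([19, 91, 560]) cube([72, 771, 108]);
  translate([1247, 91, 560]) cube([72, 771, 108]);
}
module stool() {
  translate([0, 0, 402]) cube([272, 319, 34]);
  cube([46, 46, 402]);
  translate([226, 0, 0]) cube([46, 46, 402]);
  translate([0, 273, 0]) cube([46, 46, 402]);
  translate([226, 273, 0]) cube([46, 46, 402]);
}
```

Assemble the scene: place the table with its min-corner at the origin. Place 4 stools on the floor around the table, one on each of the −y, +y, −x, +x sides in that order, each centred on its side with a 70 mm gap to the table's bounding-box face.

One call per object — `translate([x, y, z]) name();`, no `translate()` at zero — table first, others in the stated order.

table();
translate([533, -389, 0]) stool();
translate([533, 1023, 0]) stool();
translate([-342, 317, 0]) stool();
translate([1408, 317, 0]) stool();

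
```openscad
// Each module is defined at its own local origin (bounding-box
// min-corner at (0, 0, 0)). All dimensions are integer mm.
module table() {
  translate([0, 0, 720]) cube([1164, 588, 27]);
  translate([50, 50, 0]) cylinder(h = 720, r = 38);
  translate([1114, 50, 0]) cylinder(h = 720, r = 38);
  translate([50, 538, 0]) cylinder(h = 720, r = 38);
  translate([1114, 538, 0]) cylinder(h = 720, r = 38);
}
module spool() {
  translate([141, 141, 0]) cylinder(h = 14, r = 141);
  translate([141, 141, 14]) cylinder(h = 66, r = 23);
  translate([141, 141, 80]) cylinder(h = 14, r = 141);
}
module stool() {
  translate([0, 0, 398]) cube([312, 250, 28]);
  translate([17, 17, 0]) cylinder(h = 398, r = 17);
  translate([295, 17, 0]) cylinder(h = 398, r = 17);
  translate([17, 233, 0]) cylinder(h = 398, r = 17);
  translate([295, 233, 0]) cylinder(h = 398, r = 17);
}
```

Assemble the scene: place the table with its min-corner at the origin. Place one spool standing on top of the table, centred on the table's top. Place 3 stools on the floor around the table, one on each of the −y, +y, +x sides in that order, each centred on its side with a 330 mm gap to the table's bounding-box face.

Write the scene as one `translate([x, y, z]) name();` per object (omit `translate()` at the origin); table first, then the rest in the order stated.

table();
translate([441, 153, 747]) spool();
translate([426, -580, 0]) stool();
translate([426, 918, 0]) stool();
translate([1494, 169, 0]) stool();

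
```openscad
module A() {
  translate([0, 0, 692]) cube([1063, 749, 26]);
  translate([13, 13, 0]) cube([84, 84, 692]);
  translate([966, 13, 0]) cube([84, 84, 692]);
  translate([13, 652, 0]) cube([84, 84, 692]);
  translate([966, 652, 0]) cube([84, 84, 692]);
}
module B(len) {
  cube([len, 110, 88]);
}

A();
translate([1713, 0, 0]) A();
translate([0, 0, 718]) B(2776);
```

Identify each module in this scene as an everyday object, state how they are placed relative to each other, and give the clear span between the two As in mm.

A is a table. B is a beam. A beam spans the tops of two tables. The clear span between the two tables is 650 mm.

Second table starts at x = 1713; first ends at x = 1063; clear span = 1713 − 1063 = 650 mm.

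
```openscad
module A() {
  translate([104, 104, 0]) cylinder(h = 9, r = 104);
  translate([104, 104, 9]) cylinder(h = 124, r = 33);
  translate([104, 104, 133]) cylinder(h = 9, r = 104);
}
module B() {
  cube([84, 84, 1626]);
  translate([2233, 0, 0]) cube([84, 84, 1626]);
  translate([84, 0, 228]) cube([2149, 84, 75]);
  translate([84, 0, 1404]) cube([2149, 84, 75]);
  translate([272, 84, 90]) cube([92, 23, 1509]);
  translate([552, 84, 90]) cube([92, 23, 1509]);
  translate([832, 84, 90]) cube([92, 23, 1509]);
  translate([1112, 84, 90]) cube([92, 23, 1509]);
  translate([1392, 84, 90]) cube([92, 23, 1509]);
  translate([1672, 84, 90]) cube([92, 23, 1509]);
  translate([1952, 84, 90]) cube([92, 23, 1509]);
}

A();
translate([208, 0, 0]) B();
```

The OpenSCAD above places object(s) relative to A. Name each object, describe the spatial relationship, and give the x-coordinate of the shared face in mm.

The spool's +x face and the fence section's −x face are both at x = 208 mm.

A is a spool. B is a fence section. The fence section is against the spool's +x side, with their −y faces flush. The x-coordinate of the shared face is 208 mm.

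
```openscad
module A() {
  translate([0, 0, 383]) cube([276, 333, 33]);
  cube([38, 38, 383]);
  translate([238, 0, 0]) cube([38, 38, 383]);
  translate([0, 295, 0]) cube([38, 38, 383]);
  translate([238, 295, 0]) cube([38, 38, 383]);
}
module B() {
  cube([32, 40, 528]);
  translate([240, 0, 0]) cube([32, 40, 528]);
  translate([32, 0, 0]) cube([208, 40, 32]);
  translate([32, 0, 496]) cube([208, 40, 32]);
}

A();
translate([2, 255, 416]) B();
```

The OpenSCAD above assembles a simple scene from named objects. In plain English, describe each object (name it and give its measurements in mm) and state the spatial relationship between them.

A is a four-legged stool. The seat is a 276×333×33 mm slab whose top surface is at z = 416 mm; four square legs, each 38×38 mm in cross-section, run from the floor (z = 0) to the underside of the seat, each flush with a corner of the seat.

B is a picture frame with a 208×464 mm rectangular opening (x by z) and a uniform 32 mm border on every side. Frame depth is 40 mm along y. It is built from two vertical stiles running the full outside height and two horizontal rails spanning the gap between the stiles.

The picture frame is on top of the stool.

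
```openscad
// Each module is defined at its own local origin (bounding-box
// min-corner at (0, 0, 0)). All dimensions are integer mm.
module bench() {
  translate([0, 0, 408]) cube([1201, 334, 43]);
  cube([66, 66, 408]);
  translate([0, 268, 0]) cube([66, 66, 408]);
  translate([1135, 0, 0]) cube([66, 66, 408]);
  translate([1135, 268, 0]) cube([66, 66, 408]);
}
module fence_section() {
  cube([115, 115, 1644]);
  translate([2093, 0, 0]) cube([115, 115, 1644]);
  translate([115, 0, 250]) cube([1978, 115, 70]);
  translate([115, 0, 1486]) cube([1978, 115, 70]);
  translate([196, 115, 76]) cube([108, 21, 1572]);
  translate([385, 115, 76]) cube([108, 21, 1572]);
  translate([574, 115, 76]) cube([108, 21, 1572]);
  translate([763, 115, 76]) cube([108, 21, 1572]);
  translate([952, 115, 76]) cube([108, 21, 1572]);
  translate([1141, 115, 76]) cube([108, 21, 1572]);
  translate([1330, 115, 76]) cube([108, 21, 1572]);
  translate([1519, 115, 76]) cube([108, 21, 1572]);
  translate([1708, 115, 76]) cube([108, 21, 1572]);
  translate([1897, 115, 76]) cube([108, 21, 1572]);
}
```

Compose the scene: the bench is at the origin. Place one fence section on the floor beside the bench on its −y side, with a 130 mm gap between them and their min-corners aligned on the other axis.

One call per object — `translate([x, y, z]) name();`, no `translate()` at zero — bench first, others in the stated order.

bench();
translate([0, -266, 0]) fence_section();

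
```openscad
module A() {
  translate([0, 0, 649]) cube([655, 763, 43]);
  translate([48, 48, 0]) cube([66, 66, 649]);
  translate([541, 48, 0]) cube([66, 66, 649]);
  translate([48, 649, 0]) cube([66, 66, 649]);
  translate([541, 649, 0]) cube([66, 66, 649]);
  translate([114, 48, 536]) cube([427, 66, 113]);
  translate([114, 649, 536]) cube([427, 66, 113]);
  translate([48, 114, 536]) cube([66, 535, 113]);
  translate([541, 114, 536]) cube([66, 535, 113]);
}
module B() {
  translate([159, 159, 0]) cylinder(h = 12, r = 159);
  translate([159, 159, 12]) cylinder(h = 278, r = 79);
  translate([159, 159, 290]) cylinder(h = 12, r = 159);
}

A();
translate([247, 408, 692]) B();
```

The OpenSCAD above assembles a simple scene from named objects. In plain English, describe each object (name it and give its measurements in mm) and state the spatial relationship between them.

A is a rectangular dining table. The top is 655×763×43 mm with its upper surface at z = 692 mm. It stands on four 66×66 mm square legs, each inset 48 mm from the nearest pair of top edges, running from the floor to the underside of the top. Four apron rails, 66 mm thick and 113 mm tall, run between adjacent legs with their top edges flush with the underside of the top and their outer faces flush with the legs' outer faces.

B is a spool: two coaxial disc flanges of radius 159 mm and thickness 12 mm, joined by a core cylinder of radius 79 mm and height 278 mm. The lower flange rests on z = 0 and the three cylinders share a vertical axis.

The spool is on top of the table.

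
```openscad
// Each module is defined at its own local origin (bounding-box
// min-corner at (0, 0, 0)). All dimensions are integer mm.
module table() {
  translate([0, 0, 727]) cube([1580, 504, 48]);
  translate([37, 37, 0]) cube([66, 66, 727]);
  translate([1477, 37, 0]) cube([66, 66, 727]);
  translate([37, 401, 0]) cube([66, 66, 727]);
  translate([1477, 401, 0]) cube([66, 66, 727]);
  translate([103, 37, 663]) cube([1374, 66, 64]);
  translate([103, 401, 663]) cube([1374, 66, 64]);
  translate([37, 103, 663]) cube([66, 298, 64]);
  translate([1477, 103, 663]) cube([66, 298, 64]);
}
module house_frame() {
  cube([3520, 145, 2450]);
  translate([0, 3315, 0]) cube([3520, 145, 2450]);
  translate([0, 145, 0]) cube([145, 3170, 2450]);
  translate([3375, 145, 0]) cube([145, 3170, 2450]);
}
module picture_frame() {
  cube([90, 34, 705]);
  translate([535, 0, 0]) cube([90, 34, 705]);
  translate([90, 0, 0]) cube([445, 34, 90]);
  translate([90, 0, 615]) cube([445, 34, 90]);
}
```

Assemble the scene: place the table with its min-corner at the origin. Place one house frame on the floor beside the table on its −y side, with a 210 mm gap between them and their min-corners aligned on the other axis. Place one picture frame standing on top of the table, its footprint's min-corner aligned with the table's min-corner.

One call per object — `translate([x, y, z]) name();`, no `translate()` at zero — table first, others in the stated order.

table();
translate([0, -3670, 0]) house_frame();
translate([0, 0, 775]) picture_frame();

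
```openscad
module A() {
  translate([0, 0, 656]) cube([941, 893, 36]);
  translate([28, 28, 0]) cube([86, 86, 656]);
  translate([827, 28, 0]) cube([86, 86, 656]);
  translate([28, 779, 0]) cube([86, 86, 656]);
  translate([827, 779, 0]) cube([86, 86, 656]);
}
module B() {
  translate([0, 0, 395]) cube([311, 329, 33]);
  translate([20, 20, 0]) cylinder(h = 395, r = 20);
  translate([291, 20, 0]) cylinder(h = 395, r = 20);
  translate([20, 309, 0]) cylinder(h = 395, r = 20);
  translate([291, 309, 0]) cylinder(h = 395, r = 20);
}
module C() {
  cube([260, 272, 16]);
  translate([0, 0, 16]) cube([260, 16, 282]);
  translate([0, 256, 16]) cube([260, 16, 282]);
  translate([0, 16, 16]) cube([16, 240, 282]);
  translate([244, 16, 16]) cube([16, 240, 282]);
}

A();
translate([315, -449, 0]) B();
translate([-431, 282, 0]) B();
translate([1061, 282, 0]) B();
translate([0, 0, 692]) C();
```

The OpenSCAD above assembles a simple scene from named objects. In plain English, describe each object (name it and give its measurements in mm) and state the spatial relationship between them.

A is a rectangular dining table. The top is 941×893×36 mm with its upper surface at z = 692 mm. It stands on four 86×86 mm square legs, each inset 28 mm from the nearest pair of top edges, running from the floor to the underside of the top.

B is a four-legged stool. The seat is 311×329 mm, 33 mm thick, top at z = 428 mm. It stands on four round legs, each 40 mm in diameter, from z = 0 to the seat underside, each leg's axis is inset half a diameter from the nearest pair of seat edges (so the leg's bounding box is flush with the corner).

C is an open storage box with external size 260×272×298 mm and wall thickness 16 mm (the base is also 16 mm thick). The base covers the whole footprint; the four walls stand on the base, with the y-facing walls full-width and the x-facing walls fitting between their inner faces.

Three stools sit around the table at the −y, −x, +x sides. The open box is on top of the table.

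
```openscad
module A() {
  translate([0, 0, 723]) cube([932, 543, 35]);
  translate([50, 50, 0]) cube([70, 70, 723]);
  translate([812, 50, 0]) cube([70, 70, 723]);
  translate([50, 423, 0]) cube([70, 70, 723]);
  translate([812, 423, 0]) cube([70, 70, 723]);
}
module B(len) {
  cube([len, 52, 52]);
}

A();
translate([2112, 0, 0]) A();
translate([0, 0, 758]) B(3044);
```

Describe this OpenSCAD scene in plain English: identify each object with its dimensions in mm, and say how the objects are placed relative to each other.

A is a table: top 932 mm (x) × 543 mm (y), 35 mm thick, upper face at z = 758 mm, on four 70×70 mm square legs, each inset 50 mm from the nearest pair of top edges, running from z = 0 to the bottom of the top.

B is a rectangular beam 3044 mm long (x), 52 mm deep (y), 52 mm thick (z).

The beam spans the tops of two tables placed 1180 mm apart, resting at z = 758 mm.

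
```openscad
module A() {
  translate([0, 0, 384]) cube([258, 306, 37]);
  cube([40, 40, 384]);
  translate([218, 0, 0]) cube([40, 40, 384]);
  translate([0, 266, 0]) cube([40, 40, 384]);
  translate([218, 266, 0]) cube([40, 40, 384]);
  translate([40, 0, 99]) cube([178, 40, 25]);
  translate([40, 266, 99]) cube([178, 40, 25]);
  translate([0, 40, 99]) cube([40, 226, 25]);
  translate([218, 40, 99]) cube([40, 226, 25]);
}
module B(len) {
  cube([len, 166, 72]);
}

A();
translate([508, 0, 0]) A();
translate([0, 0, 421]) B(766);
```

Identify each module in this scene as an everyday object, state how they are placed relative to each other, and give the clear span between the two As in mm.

A is a stool. B is a beam. A beam spans the tops of two stools. The clear span between the two stools is 250 mm.

Second stool starts at x = 508; first ends at x = 258; clear span = 508 − 258 = 250 mm.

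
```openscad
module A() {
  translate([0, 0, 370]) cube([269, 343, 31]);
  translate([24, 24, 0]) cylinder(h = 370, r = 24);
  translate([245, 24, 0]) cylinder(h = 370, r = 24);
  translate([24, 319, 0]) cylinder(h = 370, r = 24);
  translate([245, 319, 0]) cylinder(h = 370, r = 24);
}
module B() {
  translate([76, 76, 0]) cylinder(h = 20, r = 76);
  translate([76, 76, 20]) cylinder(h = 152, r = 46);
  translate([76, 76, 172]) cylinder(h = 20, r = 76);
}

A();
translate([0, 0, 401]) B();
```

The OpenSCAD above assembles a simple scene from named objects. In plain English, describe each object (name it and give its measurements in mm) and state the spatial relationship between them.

A is a four-legged stool. The seat is a 269×343×31 mm slab whose top surface is at z = 401 mm; four round legs, each 48 mm in diameter, run from the floor (z = 0) to the underside of the seat, each leg's axis is inset half a diameter from the nearest pair of seat edges (so the leg's bounding box is flush with the corner).

B is a spool: two coaxial disc flanges of radius 76 mm and thickness 20 mm, joined by a core cylinder of radius 46 mm and height 152 mm. The lower flange rests on z = 0 and the three cylinders share a vertical axis.

The spool is on top of the stool.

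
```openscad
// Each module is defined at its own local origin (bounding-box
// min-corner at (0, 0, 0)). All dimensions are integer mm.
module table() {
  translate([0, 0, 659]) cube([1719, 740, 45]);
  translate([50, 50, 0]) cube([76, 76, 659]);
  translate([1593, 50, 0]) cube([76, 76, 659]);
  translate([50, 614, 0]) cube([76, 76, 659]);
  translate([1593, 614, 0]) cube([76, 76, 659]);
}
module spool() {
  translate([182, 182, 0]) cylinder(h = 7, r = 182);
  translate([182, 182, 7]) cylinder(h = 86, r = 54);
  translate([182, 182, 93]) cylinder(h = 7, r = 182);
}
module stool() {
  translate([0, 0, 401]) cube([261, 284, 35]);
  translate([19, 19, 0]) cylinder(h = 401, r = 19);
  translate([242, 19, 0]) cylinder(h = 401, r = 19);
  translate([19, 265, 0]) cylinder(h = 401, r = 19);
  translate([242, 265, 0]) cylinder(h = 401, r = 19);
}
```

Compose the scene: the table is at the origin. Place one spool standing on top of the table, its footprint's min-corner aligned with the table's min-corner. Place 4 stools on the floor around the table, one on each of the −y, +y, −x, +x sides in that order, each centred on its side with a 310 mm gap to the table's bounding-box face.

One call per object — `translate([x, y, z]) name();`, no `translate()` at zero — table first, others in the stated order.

table();
translate([0, 0, 704]) spool();
translate([729, -594, 0]) stool();
translate([729, 1050, 0]) stool();
translate([-571, 228, 0]) stool();
translate([2029, 228, 0]) stool();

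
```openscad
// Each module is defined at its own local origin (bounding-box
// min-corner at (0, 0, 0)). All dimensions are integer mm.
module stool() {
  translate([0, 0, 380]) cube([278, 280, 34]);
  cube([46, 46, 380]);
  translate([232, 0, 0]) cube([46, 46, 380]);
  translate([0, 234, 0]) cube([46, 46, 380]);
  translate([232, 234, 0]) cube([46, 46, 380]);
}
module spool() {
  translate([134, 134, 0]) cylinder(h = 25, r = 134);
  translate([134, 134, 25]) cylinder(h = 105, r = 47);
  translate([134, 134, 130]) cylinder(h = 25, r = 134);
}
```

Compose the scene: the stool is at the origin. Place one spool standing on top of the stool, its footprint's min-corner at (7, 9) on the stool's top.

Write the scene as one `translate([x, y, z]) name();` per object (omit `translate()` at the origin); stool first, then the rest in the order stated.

stool();
translate([7, 9, 414]) spool();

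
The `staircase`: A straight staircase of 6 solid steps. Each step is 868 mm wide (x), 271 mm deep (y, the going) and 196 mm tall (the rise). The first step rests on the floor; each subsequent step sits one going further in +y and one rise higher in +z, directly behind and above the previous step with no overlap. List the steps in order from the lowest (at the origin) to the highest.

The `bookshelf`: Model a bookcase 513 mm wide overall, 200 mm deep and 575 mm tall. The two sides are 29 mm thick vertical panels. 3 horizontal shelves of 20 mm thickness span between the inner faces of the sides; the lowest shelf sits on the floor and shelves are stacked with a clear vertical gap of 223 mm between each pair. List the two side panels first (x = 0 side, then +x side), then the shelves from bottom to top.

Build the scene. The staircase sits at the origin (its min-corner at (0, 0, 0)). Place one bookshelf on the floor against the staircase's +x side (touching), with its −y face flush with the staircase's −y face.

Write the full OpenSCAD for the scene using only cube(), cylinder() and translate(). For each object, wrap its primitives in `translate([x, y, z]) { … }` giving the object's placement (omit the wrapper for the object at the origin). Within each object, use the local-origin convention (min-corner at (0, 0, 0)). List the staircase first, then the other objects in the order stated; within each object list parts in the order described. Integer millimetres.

cube([868, 271, 196]);
translate([0, 271, 196]) cube([868, 271, 196]);
translate([0, 542, 392]) cube([868, 271, 196]);
translate([0, 813, 588]) cube([868, 271, 196]);
translate([0, 1084, 784]) cube([868, 271, 196]);
translate([0, 1355, 980]) cube([868, 271, 196]);
translate([868, 0, 0]) {
  cube([29, 200, 575]);
  translate([484, 0, 0]) cube([29, 200, 575]);
  translate([29, 0, 0]) cube([455, 200, 20]);
  translate([29, 0, 243]) cube([455, 200, 20]);
  translate([29, 0, 486]) cube([455, 200, 20]);
}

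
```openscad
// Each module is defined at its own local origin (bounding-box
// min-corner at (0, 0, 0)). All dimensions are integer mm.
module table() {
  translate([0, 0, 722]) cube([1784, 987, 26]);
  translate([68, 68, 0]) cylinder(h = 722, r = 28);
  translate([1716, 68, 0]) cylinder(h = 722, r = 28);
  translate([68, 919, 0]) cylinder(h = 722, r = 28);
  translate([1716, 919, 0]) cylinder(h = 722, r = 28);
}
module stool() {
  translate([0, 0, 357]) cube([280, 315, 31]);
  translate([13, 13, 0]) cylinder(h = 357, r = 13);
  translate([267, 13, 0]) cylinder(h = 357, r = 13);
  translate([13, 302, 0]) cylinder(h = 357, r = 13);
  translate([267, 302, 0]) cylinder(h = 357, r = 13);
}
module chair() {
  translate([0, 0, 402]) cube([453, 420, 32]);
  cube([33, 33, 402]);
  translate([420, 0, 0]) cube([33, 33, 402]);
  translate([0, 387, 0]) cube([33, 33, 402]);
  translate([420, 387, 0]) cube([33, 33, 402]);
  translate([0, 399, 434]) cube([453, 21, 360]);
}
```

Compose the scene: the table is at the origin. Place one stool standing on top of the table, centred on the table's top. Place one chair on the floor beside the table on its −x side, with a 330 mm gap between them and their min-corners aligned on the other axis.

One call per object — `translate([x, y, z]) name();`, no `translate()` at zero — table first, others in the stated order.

table();
translate([752, 336, 748]) stool();
translate([-783, 0, 0]) chair();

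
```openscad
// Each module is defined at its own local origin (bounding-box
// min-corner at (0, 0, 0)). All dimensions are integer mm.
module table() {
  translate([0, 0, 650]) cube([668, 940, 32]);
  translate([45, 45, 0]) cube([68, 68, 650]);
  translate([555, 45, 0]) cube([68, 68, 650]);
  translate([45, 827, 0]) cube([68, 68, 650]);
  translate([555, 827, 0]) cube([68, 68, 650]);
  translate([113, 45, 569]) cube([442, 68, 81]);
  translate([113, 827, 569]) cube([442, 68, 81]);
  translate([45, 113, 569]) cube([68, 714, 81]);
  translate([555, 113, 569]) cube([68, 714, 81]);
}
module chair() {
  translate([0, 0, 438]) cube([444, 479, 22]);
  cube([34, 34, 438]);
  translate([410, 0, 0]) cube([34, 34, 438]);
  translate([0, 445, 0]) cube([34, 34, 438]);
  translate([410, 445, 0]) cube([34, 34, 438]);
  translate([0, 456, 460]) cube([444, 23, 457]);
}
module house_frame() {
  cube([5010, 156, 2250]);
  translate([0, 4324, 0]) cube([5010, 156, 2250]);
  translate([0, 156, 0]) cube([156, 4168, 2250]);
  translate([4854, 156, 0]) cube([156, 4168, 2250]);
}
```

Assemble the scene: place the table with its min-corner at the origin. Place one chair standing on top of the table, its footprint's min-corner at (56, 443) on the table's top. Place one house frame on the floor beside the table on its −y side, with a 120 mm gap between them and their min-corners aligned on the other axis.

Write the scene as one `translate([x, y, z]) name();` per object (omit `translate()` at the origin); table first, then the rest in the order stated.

table();
translate([56, 443, 682]) chair();
translate([0, -4600, 0]) house_frame();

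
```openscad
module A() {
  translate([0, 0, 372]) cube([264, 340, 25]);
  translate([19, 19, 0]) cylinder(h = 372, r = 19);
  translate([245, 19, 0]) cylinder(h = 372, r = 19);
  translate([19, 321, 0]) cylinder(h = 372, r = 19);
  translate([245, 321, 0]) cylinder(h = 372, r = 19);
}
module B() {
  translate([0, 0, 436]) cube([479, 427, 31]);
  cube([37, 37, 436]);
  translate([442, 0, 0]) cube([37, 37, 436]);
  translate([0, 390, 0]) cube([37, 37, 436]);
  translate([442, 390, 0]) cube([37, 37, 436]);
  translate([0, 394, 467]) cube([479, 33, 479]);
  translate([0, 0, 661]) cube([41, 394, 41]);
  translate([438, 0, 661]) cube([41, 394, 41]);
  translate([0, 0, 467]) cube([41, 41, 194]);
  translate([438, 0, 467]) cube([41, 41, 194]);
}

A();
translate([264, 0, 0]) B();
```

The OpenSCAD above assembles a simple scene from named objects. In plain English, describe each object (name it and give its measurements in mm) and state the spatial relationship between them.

A is a four-legged stool. The seat is 264×340 mm, 25 mm thick, top at z = 397 mm. It stands on four round legs, each 38 mm in diameter, from z = 0 to the seat underside, each leg's axis is inset half a diameter from the nearest pair of seat edges (so the leg's bounding box is flush with the corner).

B is a chair. The seat is a 479×427×31 mm slab with its top at z = 467 mm, on four 37×37 mm corner legs (flush with the seat edges, standing on z = 0). A flat backrest 33 mm thick, 479 mm tall, spans the full seat width and rises from the seat top along its +y edge, rear face flush with the rear of the seat. Two armrests of 41×41 mm section run along each side from the seat's front edge to the front of the backrest, top faces 235 mm above the seat top and outer faces flush with the seat's x-edges; a 41×41 mm post under the front of each armrest stands on the seat at the front corner.

The chair is against the stool's +x side, with their −y faces flush.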